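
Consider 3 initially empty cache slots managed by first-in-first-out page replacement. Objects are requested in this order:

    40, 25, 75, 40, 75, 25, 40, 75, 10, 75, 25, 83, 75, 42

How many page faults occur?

6

40: miss, frames (40)
25: miss, frames (40 25)
75: miss, frames (40 25 75)
40: hit
75: hit
25: hit
40: hit
75: hit
10: miss, evict 40, frames (25 75 10)
75: hit
25: hit
83: miss, evict 25, frames (75 10 83)
75: hit
42: miss, evict 75, frames (10 83 42)
Page faults: 6.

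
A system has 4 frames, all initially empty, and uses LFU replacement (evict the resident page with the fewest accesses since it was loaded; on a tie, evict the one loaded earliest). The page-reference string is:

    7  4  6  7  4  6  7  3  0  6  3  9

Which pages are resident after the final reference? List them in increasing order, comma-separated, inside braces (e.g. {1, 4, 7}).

7 → fault, frames (7)
4 → fault, frames (7 4)
6 → fault, frames (7 4 6)
7 → hit
4 → hit
6 → hit
7 → hit
3 → fault, frames (7 4 6 3)
0 → fault, evict 3, frames (7 4 6 0)
6 → hit
3 → fault, evict 0, frames (7 4 6 3)
9 → fault, evict 3, frames (7 4 6 9)

{4, 6, 7, 9}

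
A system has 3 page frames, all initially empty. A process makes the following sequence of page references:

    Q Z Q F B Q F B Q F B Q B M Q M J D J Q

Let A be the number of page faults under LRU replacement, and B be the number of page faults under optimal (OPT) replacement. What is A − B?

Under LRU: F F . F F . . . . . . . . F . . F F . F → 8 faults.
Under OPT: F F . F F . . . . . . . . F . . F F . . → 7 faults.
A − B = 8 − 7 = 1.

1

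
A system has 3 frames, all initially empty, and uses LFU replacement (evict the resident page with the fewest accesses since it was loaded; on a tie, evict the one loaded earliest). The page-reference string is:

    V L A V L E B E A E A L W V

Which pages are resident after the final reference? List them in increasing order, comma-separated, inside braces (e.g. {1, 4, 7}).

{L, V, W}

V -> fault, frames [V]
L -> fault, frames [V, L]
A -> fault, frames [V, L, A]
V -> hit
L -> hit
E -> fault, evict A, frames [V, L, E]
B -> fault, evict E, frames [V, L, B]
E -> fault, evict B, frames [V, L, E]
A -> fault, evict E, frames [V, L, A]
E -> fault, evict A, frames [V, L, E]
A -> fault, evict E, frames [V, L, A]
L -> hit
W -> fault, evict A, frames [V, L, W]
V -> hit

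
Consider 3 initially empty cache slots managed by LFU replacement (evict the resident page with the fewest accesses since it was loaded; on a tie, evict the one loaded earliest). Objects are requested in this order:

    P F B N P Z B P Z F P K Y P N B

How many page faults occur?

P: fault, frames {P}
F: fault, frames {P,F}
B: fault, frames {P,F,B}
N: fault, evict P, frames {F,B,N}
P: fault, evict F, frames {B,N,P}
Z: fault, evict B, frames {N,P,Z}
B: fault, evict N, frames {P,Z,B}
P: hit
Z: hit
F: fault, evict B, frames {P,Z,F}
P: hit
K: fault, evict F, frames {P,Z,K}
Y: fault, evict K, frames {P,Z,Y}
P: hit
N: fault, evict Y, frames {P,Z,N}
B: fault, evict N, frames {P,Z,B}
Page faults: 12.

12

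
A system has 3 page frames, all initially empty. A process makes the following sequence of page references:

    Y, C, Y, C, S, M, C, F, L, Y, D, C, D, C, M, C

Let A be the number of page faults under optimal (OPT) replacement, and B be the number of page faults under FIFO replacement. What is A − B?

Under OPT: F F . . F F . F F . F . . . F . → 8 faults.
Under FIFO: F F . . F F . F F F F F . . F . → 10 faults.
A − B = 8 − 10 = -2.

-2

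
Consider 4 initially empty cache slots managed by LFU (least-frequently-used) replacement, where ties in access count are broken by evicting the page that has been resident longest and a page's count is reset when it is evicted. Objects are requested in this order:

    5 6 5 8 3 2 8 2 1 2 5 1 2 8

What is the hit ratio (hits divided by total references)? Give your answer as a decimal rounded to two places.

0.57

5: miss, frames {5}
6: miss, frames {5,6}
5: hit
8: miss, frames {5,6,8}
3: miss, frames {5,6,8,3}
2: miss, evict 6, frames {5,8,3,2}
8: hit
2: hit
1: miss, evict 3, frames {5,8,2,1}
2: hit
5: hit
1: hit
2: hit
8: hit
Hits: 8 of 14 references → 8/14 = 0.5714.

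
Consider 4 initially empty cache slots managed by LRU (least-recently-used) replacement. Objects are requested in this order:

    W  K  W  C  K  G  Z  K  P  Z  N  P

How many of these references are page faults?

W: fault, frames [W]
K: fault, frames [W, K]
W: hit
C: fault, frames [K, W, C]
K: hit
G: fault, frames [W, C, K, G]
Z: fault, evict W, frames [C, K, G, Z]
K: hit
P: fault, evict C, frames [G, Z, K, P]
Z: hit
N: fault, evict G, frames [K, P, Z, N]
P: hit
Page faults: 7.

7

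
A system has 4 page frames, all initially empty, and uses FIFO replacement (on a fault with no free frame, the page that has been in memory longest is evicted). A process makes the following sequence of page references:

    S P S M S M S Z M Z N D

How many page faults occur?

S -> fault, frames (S)
P -> fault, frames (S P)
S -> hit
M -> fault, frames (S P M)
S -> hit
M -> hit
S -> hit
Z -> fault, frames (S P M Z)
M -> hit
Z -> hit
N -> fault, evict S, frames (P M Z N)
D -> fault, evict P, frames (M Z N D)
Page faults: 6.

6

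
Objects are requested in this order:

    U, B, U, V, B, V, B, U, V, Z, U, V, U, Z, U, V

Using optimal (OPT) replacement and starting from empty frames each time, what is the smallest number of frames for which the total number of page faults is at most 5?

f=1: 16 faults
f=2: 8 faults
f=3: 4 faults
f=4: 4 faults
Smallest f with faults ≤ 5 is 3.

3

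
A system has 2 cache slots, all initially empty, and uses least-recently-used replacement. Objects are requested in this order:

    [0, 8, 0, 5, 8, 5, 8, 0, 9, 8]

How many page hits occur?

0 -> miss, frames (0)
8 -> miss, frames (0 8)
0 -> hit
5 -> miss, evict 8, frames (0 5)
8 -> miss, evict 0, frames (5 8)
5 -> hit
8 -> hit
0 -> miss, evict 5, frames (8 0)
9 -> miss, evict 8, frames (0 9)
8 -> miss, evict 0, frames (9 8)
Hits: 3.

3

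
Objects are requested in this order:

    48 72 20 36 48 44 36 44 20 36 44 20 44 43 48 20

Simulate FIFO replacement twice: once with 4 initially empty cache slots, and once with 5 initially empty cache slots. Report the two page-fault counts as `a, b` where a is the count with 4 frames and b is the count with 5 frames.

8, 7

4 frames: F F F F . F . . . . . . . F F F → 8 faults.
5 frames: F F F F . F . . . . . . . F F . → 7 faults.
7 < 8: adding a frame reduced faults, as is typical.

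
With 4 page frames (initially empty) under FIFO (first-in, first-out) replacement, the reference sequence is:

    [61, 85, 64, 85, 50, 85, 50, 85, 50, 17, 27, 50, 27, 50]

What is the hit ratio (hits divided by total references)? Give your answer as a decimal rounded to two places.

61: fault, frames (61)
85: fault, frames (61 85)
64: fault, frames (61 85 64)
85: hit
50: fault, frames (61 85 64 50)
85: hit
50: hit
85: hit
50: hit
17: fault, evict 61, frames (85 64 50 17)
27: fault, evict 85, frames (64 50 17 27)
50: hit
27: hit
50: hit
Hits: 8 of 14 references → 8/14 = 0.5714.

0.57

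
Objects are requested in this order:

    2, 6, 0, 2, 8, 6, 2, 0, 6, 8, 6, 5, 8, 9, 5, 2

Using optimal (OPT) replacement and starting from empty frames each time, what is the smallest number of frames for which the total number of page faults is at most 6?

4

f=1: 16 faults
f=2: 10 faults
f=3: 8 faults
f=4: 6 faults
f=5: 6 faults
f=6: 6 faults
Smallest f with faults ≤ 6 is 4.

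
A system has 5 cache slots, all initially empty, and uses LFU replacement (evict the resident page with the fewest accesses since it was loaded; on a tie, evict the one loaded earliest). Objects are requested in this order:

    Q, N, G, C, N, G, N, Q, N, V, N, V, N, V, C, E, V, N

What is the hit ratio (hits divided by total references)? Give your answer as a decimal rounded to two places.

0.67

Q -> miss, frames [Q]
N -> miss, frames [Q, N]
G -> miss, frames [Q, N, G]
C -> miss, frames [Q, N, G, C]
N -> hit
G -> hit
N -> hit
Q -> hit
N -> hit
V -> miss, frames [Q, N, G, C, V]
N -> hit
V -> hit
N -> hit
V -> hit
C -> hit
E -> miss, evict Q, frames [N, G, C, V, E]
V -> hit
N -> hit
Hits: 12 of 18 references → 12/18 = 0.6667.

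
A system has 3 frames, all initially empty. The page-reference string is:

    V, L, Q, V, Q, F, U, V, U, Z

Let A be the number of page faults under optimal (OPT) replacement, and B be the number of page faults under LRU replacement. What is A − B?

-1

Under OPT: F F F . . F F . . F → 6 faults.
Under LRU: F F F . . F F F . F → 7 faults.
A − B = 6 − 7 = -1.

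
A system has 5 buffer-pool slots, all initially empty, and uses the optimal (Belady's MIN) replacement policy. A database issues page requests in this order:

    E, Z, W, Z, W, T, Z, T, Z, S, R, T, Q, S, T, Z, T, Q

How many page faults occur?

E: miss, frames {E}
Z: miss, frames {E,Z}
W: miss, frames {E,Z,W}
Z: hit
W: hit
T: miss, frames {E,Z,W,T}
Z: hit
T: hit
Z: hit
S: miss, frames {E,Z,W,T,S}
R: miss, evict W, frames {E,Z,T,S,R}
T: hit
Q: miss, evict R, frames {E,Z,T,S,Q}
S: hit
T: hit
Z: hit
T: hit
Q: hit
Page faults: 7.

7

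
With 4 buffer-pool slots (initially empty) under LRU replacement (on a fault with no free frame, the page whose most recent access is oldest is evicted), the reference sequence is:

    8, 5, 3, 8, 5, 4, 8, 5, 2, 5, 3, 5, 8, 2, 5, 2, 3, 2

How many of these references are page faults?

6

8 → miss, frames {8}
5 → miss, frames {8,5}
3 → miss, frames {8,5,3}
8 → hit
5 → hit
4 → miss, frames {3,8,5,4}
8 → hit
5 → hit
2 → miss, evict 3, frames {4,8,5,2}
5 → hit
3 → miss, evict 4, frames {8,2,5,3}
5 → hit
8 → hit
2 → hit
5 → hit
2 → hit
3 → hit
2 → hit
Page faults: 6.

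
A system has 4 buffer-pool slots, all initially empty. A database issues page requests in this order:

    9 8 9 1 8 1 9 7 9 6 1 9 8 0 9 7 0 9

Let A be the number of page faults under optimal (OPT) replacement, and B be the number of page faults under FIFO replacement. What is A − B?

Under OPT: F F . F . . . F . F . . . F . F . . → 7 faults.
Under FIFO: F F . F . . . F . F . F F F . F . . → 9 faults.
A − B = 7 − 9 = -2.

-2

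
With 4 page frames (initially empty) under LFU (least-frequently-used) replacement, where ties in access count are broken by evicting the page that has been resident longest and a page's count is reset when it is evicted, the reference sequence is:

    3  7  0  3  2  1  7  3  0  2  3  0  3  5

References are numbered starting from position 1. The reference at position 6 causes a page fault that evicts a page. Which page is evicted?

pos 1: 3 -> fault, frames {3}
pos 2: 7 -> fault, frames {3,7}
pos 3: 0 -> fault, frames {3,7,0}
pos 4: 3 -> hit
pos 5: 2 -> fault, frames {3,7,0,2}
pos 6: 1 -> fault, evict 7, frames {3,0,2,1}
At position 6, page 7 is evicted.

7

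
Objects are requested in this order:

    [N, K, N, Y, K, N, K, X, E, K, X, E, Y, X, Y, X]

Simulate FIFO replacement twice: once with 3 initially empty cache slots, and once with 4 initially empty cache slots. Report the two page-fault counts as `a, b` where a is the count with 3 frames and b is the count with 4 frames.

3 frames: F F . F . . . F F F . . F F . . → 8 faults.
4 frames: F F . F . . . F F . . . . . . . → 5 faults.
5 < 8: adding a frame reduced faults, as is typical.

8, 5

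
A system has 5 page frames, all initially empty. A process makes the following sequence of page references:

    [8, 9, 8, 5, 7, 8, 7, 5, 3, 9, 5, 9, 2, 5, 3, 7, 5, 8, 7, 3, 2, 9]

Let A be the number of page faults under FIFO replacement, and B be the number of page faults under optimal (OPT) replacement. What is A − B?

Under FIFO: F F . F F . . . F . . . F . . . . F . . . F → 8 faults.
Under OPT: F F . F F . . . F . . . F . . . . . . . . F → 7 faults.
A − B = 8 − 7 = 1.

1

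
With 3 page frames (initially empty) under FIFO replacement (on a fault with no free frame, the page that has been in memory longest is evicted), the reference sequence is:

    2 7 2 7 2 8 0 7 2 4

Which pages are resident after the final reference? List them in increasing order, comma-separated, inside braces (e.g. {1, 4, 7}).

{0, 2, 4}

2: fault, frames (2)
7: fault, frames (2 7)
2: hit
7: hit
2: hit
8: fault, frames (2 7 8)
0: fault, evict 2, frames (7 8 0)
7: hit
2: fault, evict 7, frames (8 0 2)
4: fault, evict 8, frames (0 2 4)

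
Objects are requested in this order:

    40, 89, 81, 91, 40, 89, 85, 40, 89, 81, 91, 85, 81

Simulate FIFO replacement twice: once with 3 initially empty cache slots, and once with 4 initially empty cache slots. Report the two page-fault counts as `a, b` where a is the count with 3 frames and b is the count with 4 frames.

3 frames: F F F F F F F . . F F . . → 9 faults.
4 frames: F F F F . . F F F F F F . → 10 faults.
10 > 9: adding a frame increased faults — Belady's anomaly.

9, 10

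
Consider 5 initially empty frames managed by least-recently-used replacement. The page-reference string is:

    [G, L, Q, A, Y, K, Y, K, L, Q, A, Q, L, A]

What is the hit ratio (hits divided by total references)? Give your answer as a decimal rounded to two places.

G -> fault, frames (G)
L -> fault, frames (G L)
Q -> fault, frames (G L Q)
A -> fault, frames (G L Q A)
Y -> fault, frames (G L Q A Y)
K -> fault, evict G, frames (L Q A Y K)
Y -> hit
K -> hit
L -> hit
Q -> hit
A -> hit
Q -> hit
L -> hit
A -> hit
Hits: 8 of 14 references → 8/14 = 0.5714.

0.57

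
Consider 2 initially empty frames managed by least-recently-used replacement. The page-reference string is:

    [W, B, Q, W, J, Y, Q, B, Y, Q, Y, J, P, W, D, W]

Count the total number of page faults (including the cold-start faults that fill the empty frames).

W -> fault, frames {W}
B -> fault, frames {W,B}
Q -> fault, evict W, frames {B,Q}
W -> fault, evict B, frames {Q,W}
J -> fault, evict Q, frames {W,J}
Y -> fault, evict W, frames {J,Y}
Q -> fault, evict J, frames {Y,Q}
B -> fault, evict Y, frames {Q,B}
Y -> fault, evict Q, frames {B,Y}
Q -> fault, evict B, frames {Y,Q}
Y -> hit
J -> fault, evict Q, frames {Y,J}
P -> fault, evict Y, frames {J,P}
W -> fault, evict J, frames {P,W}
D -> fault, evict P, frames {W,D}
W -> hit
Page faults: 14.

14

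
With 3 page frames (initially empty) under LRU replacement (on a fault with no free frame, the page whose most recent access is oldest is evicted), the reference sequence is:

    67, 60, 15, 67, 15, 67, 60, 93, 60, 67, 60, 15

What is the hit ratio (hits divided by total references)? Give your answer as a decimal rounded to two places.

67 -> fault, frames [67]
60 -> fault, frames [67, 60]
15 -> fault, frames [67, 60, 15]
67 -> hit
15 -> hit
67 -> hit
60 -> hit
93 -> fault, evict 15, frames [67, 60, 93]
60 -> hit
67 -> hit
60 -> hit
15 -> fault, evict 93, frames [67, 60, 15]
Hits: 7 of 12 references → 7/12 = 0.5833.

0.58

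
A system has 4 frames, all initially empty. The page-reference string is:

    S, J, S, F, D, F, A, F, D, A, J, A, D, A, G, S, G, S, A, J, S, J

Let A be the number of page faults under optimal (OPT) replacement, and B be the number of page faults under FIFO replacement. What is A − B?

Under OPT: F F . F F . F . . . . . . . F F . . . . . . → 7 faults.
Under FIFO: F F . F F . F . . . . . . . F F . . . F . . → 8 faults.
A − B = 7 − 8 = -1.

-1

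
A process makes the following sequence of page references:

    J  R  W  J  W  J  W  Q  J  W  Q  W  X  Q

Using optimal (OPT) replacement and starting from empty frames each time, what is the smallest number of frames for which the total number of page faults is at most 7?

2

f=1: 14 faults
f=2: 6 faults
f=3: 5 faults
f=4: 5 faults
f=5: 5 faults
Smallest f with faults ≤ 7 is 2.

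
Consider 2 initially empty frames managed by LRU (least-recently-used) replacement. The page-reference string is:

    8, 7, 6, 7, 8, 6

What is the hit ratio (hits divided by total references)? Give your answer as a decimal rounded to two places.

0.17

8 → fault, frames [8]
7 → fault, frames [8, 7]
6 → fault, evict 8, frames [7, 6]
7 → hit
8 → fault, evict 6, frames [7, 8]
6 → fault, evict 7, frames [8, 6]
Hits: 1 of 6 references → 1/6 = 0.1667.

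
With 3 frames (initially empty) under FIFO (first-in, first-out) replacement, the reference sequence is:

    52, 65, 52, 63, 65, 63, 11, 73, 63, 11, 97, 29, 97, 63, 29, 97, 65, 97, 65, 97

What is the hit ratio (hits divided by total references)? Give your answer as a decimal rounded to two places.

52 -> miss, frames [52]
65 -> miss, frames [52, 65]
52 -> hit
63 -> miss, frames [52, 65, 63]
65 -> hit
63 -> hit
11 -> miss, evict 52, frames [65, 63, 11]
73 -> miss, evict 65, frames [63, 11, 73]
63 -> hit
11 -> hit
97 -> miss, evict 63, frames [11, 73, 97]
29 -> miss, evict 11, frames [73, 97, 29]
97 -> hit
63 -> miss, evict 73, frames [97, 29, 63]
29 -> hit
97 -> hit
65 -> miss, evict 97, frames [29, 63, 65]
97 -> miss, evict 29, frames [63, 65, 97]
65 -> hit
97 -> hit
Hits: 10 of 20 references → 10/20 = 0.5000.

0.50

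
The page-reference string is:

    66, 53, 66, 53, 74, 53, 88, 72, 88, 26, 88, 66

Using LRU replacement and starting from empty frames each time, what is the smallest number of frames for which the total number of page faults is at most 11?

f=1: 12 faults
f=2: 7 faults
f=3: 7 faults
f=4: 7 faults
f=5: 7 faults
f=6: 6 faults
Smallest f with faults ≤ 11 is 2.

2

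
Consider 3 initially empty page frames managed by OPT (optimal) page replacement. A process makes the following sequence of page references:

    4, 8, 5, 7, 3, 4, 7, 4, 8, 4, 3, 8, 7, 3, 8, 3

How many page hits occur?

9

4 -> miss, frames (4)
8 -> miss, frames (4 8)
5 -> miss, frames (4 8 5)
7 -> miss, evict 5, frames (4 8 7)
3 -> miss, evict 8, frames (4 7 3)
4 -> hit
7 -> hit
4 -> hit
8 -> miss, evict 7, frames (4 3 8)
4 -> hit
3 -> hit
8 -> hit
7 -> miss, evict 4, frames (3 8 7)
3 -> hit
8 -> hit
3 -> hit
Hits: 9.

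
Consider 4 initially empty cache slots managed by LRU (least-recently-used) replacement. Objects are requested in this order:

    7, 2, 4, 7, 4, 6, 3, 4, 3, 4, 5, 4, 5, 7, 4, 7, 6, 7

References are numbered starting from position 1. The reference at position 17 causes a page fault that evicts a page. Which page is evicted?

3

pos 1: 7 -> fault, frames (7)
pos 2: 2 -> fault, frames (7 2)
pos 3: 4 -> fault, frames (7 2 4)
pos 4: 7 -> hit
pos 5: 4 -> hit
pos 6: 6 -> fault, frames (2 7 4 6)
pos 7: 3 -> fault, evict 2, frames (7 4 6 3)
pos 8: 4 -> hit
pos 9: 3 -> hit
pos 10: 4 -> hit
pos 11: 5 -> fault, evict 7, frames (6 3 4 5)
pos 12: 4 -> hit
pos 13: 5 -> hit
pos 14: 7 -> fault, evict 6, frames (3 4 5 7)
pos 15: 4 -> hit
pos 16: 7 -> hit
pos 17: 6 -> fault, evict 3, frames (5 4 7 6)
At position 17, page 3 is evicted.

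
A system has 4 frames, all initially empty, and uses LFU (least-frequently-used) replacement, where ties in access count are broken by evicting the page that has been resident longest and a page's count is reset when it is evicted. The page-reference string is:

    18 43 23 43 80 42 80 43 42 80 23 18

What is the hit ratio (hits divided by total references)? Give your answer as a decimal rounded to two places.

0.50

18: fault, frames {18}
43: fault, frames {18,43}
23: fault, frames {18,43,23}
43: hit
80: fault, frames {18,43,23,80}
42: fault, evict 18, frames {43,23,80,42}
80: hit
43: hit
42: hit
80: hit
23: hit
18: fault, evict 23, frames {43,80,42,18}
Hits: 6 of 12 references → 6/12 = 0.5000.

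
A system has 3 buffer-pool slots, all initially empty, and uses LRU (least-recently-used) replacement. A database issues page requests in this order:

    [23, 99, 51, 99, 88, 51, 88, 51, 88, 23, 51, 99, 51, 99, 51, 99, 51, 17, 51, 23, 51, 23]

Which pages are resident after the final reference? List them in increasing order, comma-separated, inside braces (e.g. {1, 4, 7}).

23: fault, frames {23}
99: fault, frames {23,99}
51: fault, frames {23,99,51}
99: hit
88: fault, evict 23, frames {51,99,88}
51: hit
88: hit
51: hit
88: hit
23: fault, evict 99, frames {51,88,23}
51: hit
99: fault, evict 88, frames {23,51,99}
51: hit
99: hit
51: hit
99: hit
51: hit
17: fault, evict 23, frames {99,51,17}
51: hit
23: fault, evict 99, frames {17,51,23}
51: hit
23: hit

{17, 23, 51}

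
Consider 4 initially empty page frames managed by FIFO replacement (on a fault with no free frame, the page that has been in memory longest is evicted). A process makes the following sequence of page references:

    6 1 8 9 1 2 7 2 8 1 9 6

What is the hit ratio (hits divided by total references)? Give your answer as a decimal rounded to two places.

6: fault, frames (6)
1: fault, frames (6 1)
8: fault, frames (6 1 8)
9: fault, frames (6 1 8 9)
1: hit
2: fault, evict 6, frames (1 8 9 2)
7: fault, evict 1, frames (8 9 2 7)
2: hit
8: hit
1: fault, evict 8, frames (9 2 7 1)
9: hit
6: fault, evict 9, frames (2 7 1 6)
Hits: 4 of 12 references → 4/12 = 0.3333.

0.33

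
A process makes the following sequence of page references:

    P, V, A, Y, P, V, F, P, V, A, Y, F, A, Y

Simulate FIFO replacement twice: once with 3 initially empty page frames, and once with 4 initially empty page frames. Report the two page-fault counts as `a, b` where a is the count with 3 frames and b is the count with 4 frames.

3 frames: F F F F F F F . . F F . . . → 9 faults.
4 frames: F F F F . . F F F F F F . . → 10 faults.
10 > 9: adding a frame increased faults — Belady's anomaly.

9, 10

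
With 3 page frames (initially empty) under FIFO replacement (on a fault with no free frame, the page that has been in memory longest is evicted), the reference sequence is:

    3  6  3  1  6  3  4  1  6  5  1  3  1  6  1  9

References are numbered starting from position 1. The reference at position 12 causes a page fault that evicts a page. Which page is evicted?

1

pos 1: 3 -> miss, frames {3}
pos 2: 6 -> miss, frames {3,6}
pos 3: 3 -> hit
pos 4: 1 -> miss, frames {3,6,1}
pos 5: 6 -> hit
pos 6: 3 -> hit
pos 7: 4 -> miss, evict 3, frames {6,1,4}
pos 8: 1 -> hit
pos 9: 6 -> hit
pos 10: 5 -> miss, evict 6, frames {1,4,5}
pos 11: 1 -> hit
pos 12: 3 -> miss, evict 1, frames {4,5,3}
At position 12, page 1 is evicted.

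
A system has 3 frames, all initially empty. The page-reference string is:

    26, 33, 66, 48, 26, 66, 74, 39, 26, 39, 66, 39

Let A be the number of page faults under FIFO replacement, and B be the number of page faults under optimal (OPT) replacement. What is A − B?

2

Under FIFO: F F F F F . F F . . F . → 8 faults.
Under OPT: F F F F . . F F . . . . → 6 faults.
A − B = 8 − 6 = 2.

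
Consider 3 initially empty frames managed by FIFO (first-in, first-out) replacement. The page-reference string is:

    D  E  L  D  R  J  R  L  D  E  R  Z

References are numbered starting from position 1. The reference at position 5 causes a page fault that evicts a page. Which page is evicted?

pos 1: D: fault, frames [D]
pos 2: E: fault, frames [D, E]
pos 3: L: fault, frames [D, E, L]
pos 4: D: hit
pos 5: R: fault, evict D, frames [E, L, R]
At position 5, page D is evicted.

D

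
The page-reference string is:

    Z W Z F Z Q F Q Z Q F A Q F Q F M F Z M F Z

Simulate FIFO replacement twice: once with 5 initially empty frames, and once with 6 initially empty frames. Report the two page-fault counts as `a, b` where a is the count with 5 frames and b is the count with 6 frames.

7, 6

5 frames: F F . F . F . . . . . F . . . . F . F . . . → 7 faults.
6 frames: F F . F . F . . . . . F . . . . F . . . . . → 6 faults.
6 < 7: adding a frame reduced faults, as is typical.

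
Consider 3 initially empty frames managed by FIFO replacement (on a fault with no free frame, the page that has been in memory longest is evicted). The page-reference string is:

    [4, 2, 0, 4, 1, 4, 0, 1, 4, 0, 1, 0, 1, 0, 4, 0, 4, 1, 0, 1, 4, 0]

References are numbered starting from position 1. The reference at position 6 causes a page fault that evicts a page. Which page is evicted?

2

pos 1: 4 → fault, frames {4}
pos 2: 2 → fault, frames {4,2}
pos 3: 0 → fault, frames {4,2,0}
pos 4: 4 → hit
pos 5: 1 → fault, evict 4, frames {2,0,1}
pos 6: 4 → fault, evict 2, frames {0,1,4}
At position 6, page 2 is evicted.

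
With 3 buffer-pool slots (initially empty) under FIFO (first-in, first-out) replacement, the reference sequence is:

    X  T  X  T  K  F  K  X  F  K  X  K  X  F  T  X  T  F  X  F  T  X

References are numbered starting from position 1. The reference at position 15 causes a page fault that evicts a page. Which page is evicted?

pos 1: X -> miss, frames [X]
pos 2: T -> miss, frames [X, T]
pos 3: X -> hit
pos 4: T -> hit
pos 5: K -> miss, frames [X, T, K]
pos 6: F -> miss, evict X, frames [T, K, F]
pos 7: K -> hit
pos 8: X -> miss, evict T, frames [K, F, X]
pos 9: F -> hit
pos 10: K -> hit
pos 11: X -> hit
pos 12: K -> hit
pos 13: X -> hit
pos 14: F -> hit
pos 15: T -> miss, evict K, frames [F, X, T]
At position 15, page K is evicted.

K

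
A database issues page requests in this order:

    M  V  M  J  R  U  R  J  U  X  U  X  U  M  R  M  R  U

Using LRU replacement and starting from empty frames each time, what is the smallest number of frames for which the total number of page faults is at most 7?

f=1: 18 faults
f=2: 11 faults
f=3: 8 faults
f=4: 8 faults
f=5: 6 faults
f=6: 6 faults
Smallest f with faults ≤ 7 is 5.

5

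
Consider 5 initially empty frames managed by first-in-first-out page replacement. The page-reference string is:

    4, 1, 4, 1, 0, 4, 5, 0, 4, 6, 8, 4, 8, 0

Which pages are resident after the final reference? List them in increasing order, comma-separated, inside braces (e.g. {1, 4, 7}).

{0, 4, 5, 6, 8}

4 → fault, frames [4]
1 → fault, frames [4, 1]
4 → hit
1 → hit
0 → fault, frames [4, 1, 0]
4 → hit
5 → fault, frames [4, 1, 0, 5]
0 → hit
4 → hit
6 → fault, frames [4, 1, 0, 5, 6]
8 → fault, evict 4, frames [1, 0, 5, 6, 8]
4 → fault, evict 1, frames [0, 5, 6, 8, 4]
8 → hit
0 → hit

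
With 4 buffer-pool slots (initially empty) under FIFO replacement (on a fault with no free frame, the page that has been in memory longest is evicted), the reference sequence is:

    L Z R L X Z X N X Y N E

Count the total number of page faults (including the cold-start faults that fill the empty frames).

7

L → fault, frames {L}
Z → fault, frames {L,Z}
R → fault, frames {L,Z,R}
L → hit
X → fault, frames {L,Z,R,X}
Z → hit
X → hit
N → fault, evict L, frames {Z,R,X,N}
X → hit
Y → fault, evict Z, frames {R,X,N,Y}
N → hit
E → fault, evict R, frames {X,N,Y,E}
Page faults: 7.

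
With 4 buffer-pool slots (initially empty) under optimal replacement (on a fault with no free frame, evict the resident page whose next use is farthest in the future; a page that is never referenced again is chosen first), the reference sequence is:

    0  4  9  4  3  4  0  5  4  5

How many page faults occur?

5

0 → fault, frames {0}
4 → fault, frames {0,4}
9 → fault, frames {0,4,9}
4 → hit
3 → fault, frames {0,4,9,3}
4 → hit
0 → hit
5 → fault, evict 3, frames {0,4,9,5}
4 → hit
5 → hit
Page faults: 5.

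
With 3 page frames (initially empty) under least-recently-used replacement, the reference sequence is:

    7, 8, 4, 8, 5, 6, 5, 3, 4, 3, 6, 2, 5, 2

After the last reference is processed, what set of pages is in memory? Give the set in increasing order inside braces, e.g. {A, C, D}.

7 → miss, frames {7}
8 → miss, frames {7,8}
4 → miss, frames {7,8,4}
8 → hit
5 → miss, evict 7, frames {4,8,5}
6 → miss, evict 4, frames {8,5,6}
5 → hit
3 → miss, evict 8, frames {6,5,3}
4 → miss, evict 6, frames {5,3,4}
3 → hit
6 → miss, evict 5, frames {4,3,6}
2 → miss, evict 4, frames {3,6,2}
5 → miss, evict 3, frames {6,2,5}
2 → hit

{2, 5, 6}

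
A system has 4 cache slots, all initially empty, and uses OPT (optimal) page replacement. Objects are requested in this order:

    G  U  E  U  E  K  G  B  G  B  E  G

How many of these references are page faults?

5

G: fault, frames [G]
U: fault, frames [G, U]
E: fault, frames [G, U, E]
U: hit
E: hit
K: fault, frames [G, U, E, K]
G: hit
B: fault, evict K, frames [G, U, E, B]
G: hit
B: hit
E: hit
G: hit
Page faults: 5.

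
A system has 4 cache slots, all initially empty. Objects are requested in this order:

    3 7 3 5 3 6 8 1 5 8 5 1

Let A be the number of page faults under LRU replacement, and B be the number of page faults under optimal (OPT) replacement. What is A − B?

Under LRU: F F . F . F F F F . . . → 7 faults.
Under OPT: F F . F . F F F . . . . → 6 faults.
A − B = 7 − 6 = 1.

1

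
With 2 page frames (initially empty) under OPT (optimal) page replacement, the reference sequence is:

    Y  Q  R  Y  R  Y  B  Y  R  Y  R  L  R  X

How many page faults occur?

7

Y -> miss, frames {Y}
Q -> miss, frames {Y,Q}
R -> miss, evict Q, frames {Y,R}
Y -> hit
R -> hit
Y -> hit
B -> miss, evict R, frames {Y,B}
Y -> hit
R -> miss, evict B, frames {Y,R}
Y -> hit
R -> hit
L -> miss, evict Y, frames {R,L}
R -> hit
X -> miss, evict L, frames {R,X}
Page faults: 7.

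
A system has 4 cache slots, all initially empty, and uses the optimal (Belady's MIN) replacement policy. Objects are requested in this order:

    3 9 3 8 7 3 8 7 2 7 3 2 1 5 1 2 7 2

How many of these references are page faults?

7

3 → miss, frames [3]
9 → miss, frames [3, 9]
3 → hit
8 → miss, frames [3, 9, 8]
7 → miss, frames [3, 9, 8, 7]
3 → hit
8 → hit
7 → hit
2 → miss, evict 8, frames [3, 9, 7, 2]
7 → hit
3 → hit
2 → hit
1 → miss, evict 9, frames [3, 7, 2, 1]
5 → miss, evict 3, frames [7, 2, 1, 5]
1 → hit
2 → hit
7 → hit
2 → hit
Page faults: 7.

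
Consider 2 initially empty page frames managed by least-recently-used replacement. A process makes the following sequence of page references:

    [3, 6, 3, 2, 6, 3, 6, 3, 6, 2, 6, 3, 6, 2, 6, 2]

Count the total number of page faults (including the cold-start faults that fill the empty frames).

3 → fault, frames {3}
6 → fault, frames {3,6}
3 → hit
2 → fault, evict 6, frames {3,2}
6 → fault, evict 3, frames {2,6}
3 → fault, evict 2, frames {6,3}
6 → hit
3 → hit
6 → hit
2 → fault, evict 3, frames {6,2}
6 → hit
3 → fault, evict 2, frames {6,3}
6 → hit
2 → fault, evict 3, frames {6,2}
6 → hit
2 → hit
Page faults: 8.

8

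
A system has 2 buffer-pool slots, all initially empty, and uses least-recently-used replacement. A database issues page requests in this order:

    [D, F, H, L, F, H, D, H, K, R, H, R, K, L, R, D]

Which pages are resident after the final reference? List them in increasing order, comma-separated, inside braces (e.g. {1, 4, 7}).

D -> miss, frames [D]
F -> miss, frames [D, F]
H -> miss, evict D, frames [F, H]
L -> miss, evict F, frames [H, L]
F -> miss, evict H, frames [L, F]
H -> miss, evict L, frames [F, H]
D -> miss, evict F, frames [H, D]
H -> hit
K -> miss, evict D, frames [H, K]
R -> miss, evict H, frames [K, R]
H -> miss, evict K, frames [R, H]
R -> hit
K -> miss, evict H, frames [R, K]
L -> miss, evict R, frames [K, L]
R -> miss, evict K, frames [L, R]
D -> miss, evict L, frames [R, D]

{D, R}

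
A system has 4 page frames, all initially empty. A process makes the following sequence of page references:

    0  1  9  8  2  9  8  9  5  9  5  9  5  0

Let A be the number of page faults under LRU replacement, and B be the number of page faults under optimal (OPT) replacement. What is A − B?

1

Under LRU: F F F F F . . . F . . . . F → 7 faults.
Under OPT: F F F F F . . . F . . . . . → 6 faults.
A − B = 7 − 6 = 1.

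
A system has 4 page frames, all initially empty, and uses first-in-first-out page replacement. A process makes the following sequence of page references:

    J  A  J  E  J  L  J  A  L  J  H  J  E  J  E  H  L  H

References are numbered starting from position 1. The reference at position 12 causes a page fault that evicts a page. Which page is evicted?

A

pos 1: J -> fault, frames [J]
pos 2: A -> fault, frames [J, A]
pos 3: J -> hit
pos 4: E -> fault, frames [J, A, E]
pos 5: J -> hit
pos 6: L -> fault, frames [J, A, E, L]
pos 7: J -> hit
pos 8: A -> hit
pos 9: L -> hit
pos 10: J -> hit
pos 11: H -> fault, evict J, frames [A, E, L, H]
pos 12: J -> fault, evict A, frames [E, L, H, J]
At position 12, page A is evicted.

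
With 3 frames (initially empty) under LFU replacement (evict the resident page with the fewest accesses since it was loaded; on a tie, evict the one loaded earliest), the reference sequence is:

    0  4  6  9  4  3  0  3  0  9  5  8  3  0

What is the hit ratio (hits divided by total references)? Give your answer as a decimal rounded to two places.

0.36

0 -> fault, frames (0)
4 -> fault, frames (0 4)
6 -> fault, frames (0 4 6)
9 -> fault, evict 0, frames (4 6 9)
4 -> hit
3 -> fault, evict 6, frames (4 9 3)
0 -> fault, evict 9, frames (4 3 0)
3 -> hit
0 -> hit
9 -> fault, evict 4, frames (3 0 9)
5 -> fault, evict 9, frames (3 0 5)
8 -> fault, evict 5, frames (3 0 8)
3 -> hit
0 -> hit
Hits: 5 of 14 references → 5/14 = 0.3571.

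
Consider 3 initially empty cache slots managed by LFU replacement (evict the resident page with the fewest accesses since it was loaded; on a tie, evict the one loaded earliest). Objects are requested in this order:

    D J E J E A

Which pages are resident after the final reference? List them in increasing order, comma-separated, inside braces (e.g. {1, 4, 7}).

D: fault, frames [D]
J: fault, frames [D, J]
E: fault, frames [D, J, E]
J: hit
E: hit
A: fault, evict D, frames [J, E, A]

{A, E, J}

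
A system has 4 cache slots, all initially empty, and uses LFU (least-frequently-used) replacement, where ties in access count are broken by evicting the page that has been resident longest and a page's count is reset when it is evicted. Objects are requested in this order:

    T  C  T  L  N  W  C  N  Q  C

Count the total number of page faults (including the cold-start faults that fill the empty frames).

T → fault, frames [T]
C → fault, frames [T, C]
T → hit
L → fault, frames [T, C, L]
N → fault, frames [T, C, L, N]
W → fault, evict C, frames [T, L, N, W]
C → fault, evict L, frames [T, N, W, C]
N → hit
Q → fault, evict W, frames [T, N, C, Q]
C → hit
Page faults: 7.

7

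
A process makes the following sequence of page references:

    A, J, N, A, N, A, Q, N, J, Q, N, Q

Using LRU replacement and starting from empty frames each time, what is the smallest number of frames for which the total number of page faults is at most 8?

3

f=1: 12 faults
f=2: 9 faults
f=3: 5 faults
f=4: 4 faults
Smallest f with faults ≤ 8 is 3.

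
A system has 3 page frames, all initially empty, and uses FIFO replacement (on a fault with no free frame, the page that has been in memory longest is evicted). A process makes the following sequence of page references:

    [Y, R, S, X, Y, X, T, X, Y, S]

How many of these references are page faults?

7

Y: miss, frames {Y}
R: miss, frames {Y,R}
S: miss, frames {Y,R,S}
X: miss, evict Y, frames {R,S,X}
Y: miss, evict R, frames {S,X,Y}
X: hit
T: miss, evict S, frames {X,Y,T}
X: hit
Y: hit
S: miss, evict X, frames {Y,T,S}
Page faults: 7.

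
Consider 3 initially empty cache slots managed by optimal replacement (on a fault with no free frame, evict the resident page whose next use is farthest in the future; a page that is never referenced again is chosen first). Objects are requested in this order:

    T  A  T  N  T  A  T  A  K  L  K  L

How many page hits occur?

T: miss, frames [T]
A: miss, frames [T, A]
T: hit
N: miss, frames [T, A, N]
T: hit
A: hit
T: hit
A: hit
K: miss, evict N, frames [T, A, K]
L: miss, evict A, frames [T, K, L]
K: hit
L: hit
Hits: 7.

7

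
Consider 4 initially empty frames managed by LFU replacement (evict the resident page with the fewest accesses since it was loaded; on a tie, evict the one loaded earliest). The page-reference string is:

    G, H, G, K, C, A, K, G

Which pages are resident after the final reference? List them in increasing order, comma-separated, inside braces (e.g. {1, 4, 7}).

G → fault, frames [G]
H → fault, frames [G, H]
G → hit
K → fault, frames [G, H, K]
C → fault, frames [G, H, K, C]
A → fault, evict H, frames [G, K, C, A]
K → hit
G → hit

{A, C, G, K}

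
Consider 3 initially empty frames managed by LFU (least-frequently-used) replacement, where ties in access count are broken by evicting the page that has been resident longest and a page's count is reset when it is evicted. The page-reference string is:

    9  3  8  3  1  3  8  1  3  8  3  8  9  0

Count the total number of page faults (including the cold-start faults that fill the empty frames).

9 -> fault, frames {9}
3 -> fault, frames {9,3}
8 -> fault, frames {9,3,8}
3 -> hit
1 -> fault, evict 9, frames {3,8,1}
3 -> hit
8 -> hit
1 -> hit
3 -> hit
8 -> hit
3 -> hit
8 -> hit
9 -> fault, evict 1, frames {3,8,9}
0 -> fault, evict 9, frames {3,8,0}
Page faults: 6.

6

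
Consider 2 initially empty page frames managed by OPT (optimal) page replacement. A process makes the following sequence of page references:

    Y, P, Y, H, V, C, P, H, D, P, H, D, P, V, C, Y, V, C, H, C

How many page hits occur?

Y: miss, frames {Y}
P: miss, frames {Y,P}
Y: hit
H: miss, evict Y, frames {P,H}
V: miss, evict H, frames {P,V}
C: miss, evict V, frames {P,C}
P: hit
H: miss, evict C, frames {P,H}
D: miss, evict H, frames {P,D}
P: hit
H: miss, evict P, frames {D,H}
D: hit
P: miss, evict D, frames {H,P}
V: miss, evict P, frames {H,V}
C: miss, evict H, frames {V,C}
Y: miss, evict C, frames {V,Y}
V: hit
C: miss, evict Y, frames {V,C}
H: miss, evict V, frames {C,H}
C: hit
Hits: 6.

6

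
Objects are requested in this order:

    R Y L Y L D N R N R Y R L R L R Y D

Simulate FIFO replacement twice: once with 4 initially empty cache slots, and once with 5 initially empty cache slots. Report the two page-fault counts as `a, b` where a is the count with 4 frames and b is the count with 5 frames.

4 frames: F F F . . F F F . . F . F . . . . F → 9 faults.
5 frames: F F F . . F F . . . . . . . . . . . → 5 faults.
5 < 9: adding a frame reduced faults, as is typical.

9, 5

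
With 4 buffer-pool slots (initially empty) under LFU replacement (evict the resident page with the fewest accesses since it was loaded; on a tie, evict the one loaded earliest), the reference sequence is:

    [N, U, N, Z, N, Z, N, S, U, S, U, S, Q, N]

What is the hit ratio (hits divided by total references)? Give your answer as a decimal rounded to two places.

N: fault, frames {N}
U: fault, frames {N,U}
N: hit
Z: fault, frames {N,U,Z}
N: hit
Z: hit
N: hit
S: fault, frames {N,U,Z,S}
U: hit
S: hit
U: hit
S: hit
Q: fault, evict Z, frames {N,U,S,Q}
N: hit
Hits: 9 of 14 references → 9/14 = 0.6429.

0.64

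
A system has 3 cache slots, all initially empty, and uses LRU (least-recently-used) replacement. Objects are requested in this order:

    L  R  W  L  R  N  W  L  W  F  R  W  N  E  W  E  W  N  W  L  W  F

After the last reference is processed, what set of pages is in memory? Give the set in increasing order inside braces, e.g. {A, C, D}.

L -> miss, frames [L]
R -> miss, frames [L, R]
W -> miss, frames [L, R, W]
L -> hit
R -> hit
N -> miss, evict W, frames [L, R, N]
W -> miss, evict L, frames [R, N, W]
L -> miss, evict R, frames [N, W, L]
W -> hit
F -> miss, evict N, frames [L, W, F]
R -> miss, evict L, frames [W, F, R]
W -> hit
N -> miss, evict F, frames [R, W, N]
E -> miss, evict R, frames [W, N, E]
W -> hit
E -> hit
W -> hit
N -> hit
W -> hit
L -> miss, evict E, frames [N, W, L]
W -> hit
F -> miss, evict N, frames [L, W, F]

{F, L, W}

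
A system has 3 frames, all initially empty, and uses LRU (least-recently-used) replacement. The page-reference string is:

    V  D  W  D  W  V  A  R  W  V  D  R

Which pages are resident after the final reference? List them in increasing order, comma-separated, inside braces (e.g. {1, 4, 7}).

V: fault, frames (V)
D: fault, frames (V D)
W: fault, frames (V D W)
D: hit
W: hit
V: hit
A: fault, evict D, frames (W V A)
R: fault, evict W, frames (V A R)
W: fault, evict V, frames (A R W)
V: fault, evict A, frames (R W V)
D: fault, evict R, frames (W V D)
R: fault, evict W, frames (V D R)

{D, R, V}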